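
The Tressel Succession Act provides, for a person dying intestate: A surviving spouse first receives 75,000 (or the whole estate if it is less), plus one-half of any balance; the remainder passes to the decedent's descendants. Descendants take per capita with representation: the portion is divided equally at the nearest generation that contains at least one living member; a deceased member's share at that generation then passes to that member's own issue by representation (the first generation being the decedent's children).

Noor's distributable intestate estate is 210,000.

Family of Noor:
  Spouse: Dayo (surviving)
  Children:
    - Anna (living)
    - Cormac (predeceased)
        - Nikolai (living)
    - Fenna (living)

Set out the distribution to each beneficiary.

Dayo first takes 75,000, leaving a balance of 135,000. Dayo then takes one-half of the balance (67,500), for a total of 142,500. The remaining 67,500 passes to the descendants.
The descendants' portion (67,500) is divided into 3 shares of 22,500: Anna and Fenna each take 22,500; Cormac's 22,500 share passes to Cormac's issue.
Cormac's share (22,500) passes entirely to Nikolai.

Dayo: 142,500; Anna: 22,500; Nikolai: 22,500; Fenna: 22,500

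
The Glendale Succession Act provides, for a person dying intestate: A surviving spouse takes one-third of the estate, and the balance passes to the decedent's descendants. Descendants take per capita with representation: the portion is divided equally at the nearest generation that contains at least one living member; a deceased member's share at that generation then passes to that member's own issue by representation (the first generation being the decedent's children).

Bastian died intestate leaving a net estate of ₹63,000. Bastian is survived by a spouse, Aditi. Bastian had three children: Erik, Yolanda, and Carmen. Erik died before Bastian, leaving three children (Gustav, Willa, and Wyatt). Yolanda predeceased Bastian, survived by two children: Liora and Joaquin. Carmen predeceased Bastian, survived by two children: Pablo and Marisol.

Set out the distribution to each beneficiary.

Aditi: ₹21,000; Gustav: ₹6,000; Willa: ₹6,000; Wyatt: ₹6,000; Liora: ₹6,000; Joaquin: ₹6,000; Pablo: ₹6,000; Marisol: ₹6,000

Aditi takes one-third of ₹63,000 = ₹21,000. The remaining ₹42,000 passes to the descendants.
No child survives, so the initial division is made at the grandchildren's generation.
The descendants' portion (₹42,000) is divided into 7 shares of ₹6,000: Gustav, Willa, Wyatt, Liora, Joaquin, Pablo, and Marisol each take ₹6,000.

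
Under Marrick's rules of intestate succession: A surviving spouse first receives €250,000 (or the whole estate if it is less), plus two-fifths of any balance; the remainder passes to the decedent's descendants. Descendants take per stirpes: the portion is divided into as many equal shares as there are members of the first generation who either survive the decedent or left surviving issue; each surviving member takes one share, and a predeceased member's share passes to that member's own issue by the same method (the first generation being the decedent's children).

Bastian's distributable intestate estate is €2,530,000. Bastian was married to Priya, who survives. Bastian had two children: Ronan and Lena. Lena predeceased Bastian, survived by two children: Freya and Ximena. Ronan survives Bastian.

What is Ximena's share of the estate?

Priya first takes €250,000, leaving a balance of €2,280,000. Priya then takes two-fifths of the balance (€912,000), for a total of €1,162,000. The remaining €1,368,000 passes to the descendants.
The descendants' portion (€1,368,000) is divided into 2 shares of €684,000: Ronan takes €684,000; Lena's €684,000 share passes to Lena's issue.
Lena's share (€684,000) is divided into 2 shares of €342,000: Freya and Ximena each take €342,000.

Ximena receives €342,000.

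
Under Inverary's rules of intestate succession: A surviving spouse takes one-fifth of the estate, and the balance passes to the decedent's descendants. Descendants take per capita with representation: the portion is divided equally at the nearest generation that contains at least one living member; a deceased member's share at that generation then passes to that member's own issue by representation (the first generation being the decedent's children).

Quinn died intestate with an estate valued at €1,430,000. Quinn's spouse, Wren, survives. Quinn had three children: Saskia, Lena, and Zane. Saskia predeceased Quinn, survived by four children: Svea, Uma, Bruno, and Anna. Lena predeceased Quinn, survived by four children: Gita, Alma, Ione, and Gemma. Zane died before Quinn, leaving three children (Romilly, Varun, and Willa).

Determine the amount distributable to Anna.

Anna receives €104,000.

Wren takes one-fifth of €1,430,000 = €286,000. The remaining €1,144,000 passes to the descendants.
No child survives, so the initial division is made at the grandchildren's generation.
The descendants' portion (€1,144,000) is divided into 11 shares of €104,000: Svea, Uma, Bruno, Anna, Gita, Alma, Ione, Gemma, Romilly, Varun, and Willa each take €104,000.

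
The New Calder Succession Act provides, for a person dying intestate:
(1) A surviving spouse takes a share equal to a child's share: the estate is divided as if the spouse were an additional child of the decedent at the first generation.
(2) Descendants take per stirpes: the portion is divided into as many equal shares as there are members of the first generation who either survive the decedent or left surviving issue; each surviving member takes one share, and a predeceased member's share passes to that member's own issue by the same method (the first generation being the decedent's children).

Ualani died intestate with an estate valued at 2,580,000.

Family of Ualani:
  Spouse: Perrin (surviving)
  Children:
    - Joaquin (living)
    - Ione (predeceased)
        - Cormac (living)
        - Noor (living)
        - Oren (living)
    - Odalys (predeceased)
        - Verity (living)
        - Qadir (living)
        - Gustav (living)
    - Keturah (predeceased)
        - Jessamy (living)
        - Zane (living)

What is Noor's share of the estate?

The spouse counts as an additional share at the children's level, so there are 5 primary shares of 516,000. Perrin takes one such share (516,000).
The children's combined portion (2,064,000) is divided into 4 shares of 516,000: Joaquin takes 516,000; Ione's 516,000 share passes to Ione's issue; Odalys's 516,000 share passes to Odalys's issue; Keturah's 516,000 share passes to Keturah's issue.
Ione's share (516,000) is divided into 3 shares of 172,000: Cormac, Noor, and Oren each take 172,000.
Odalys's share (516,000) is divided into 3 shares of 172,000: Verity, Qadir, and Gustav each take 172,000.
Keturah's share (516,000) is divided into 2 shares of 258,000: Jessamy and Zane each take 258,000.

Noor receives 172,000.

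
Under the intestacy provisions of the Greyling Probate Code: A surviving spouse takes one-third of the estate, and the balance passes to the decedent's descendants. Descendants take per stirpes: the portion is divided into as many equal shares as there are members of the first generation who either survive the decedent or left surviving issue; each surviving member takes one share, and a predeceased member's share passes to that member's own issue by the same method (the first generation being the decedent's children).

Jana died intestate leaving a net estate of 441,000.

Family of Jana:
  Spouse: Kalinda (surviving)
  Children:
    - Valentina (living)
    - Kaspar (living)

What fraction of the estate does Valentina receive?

Kalinda takes one-third of 441,000 = 147,000. The remaining 294,000 passes to the descendants.
The descendants' portion (294,000) is divided into 2 shares of 147,000: Valentina and Kaspar each take 147,000.

Valentina receives 1/3 of the estate.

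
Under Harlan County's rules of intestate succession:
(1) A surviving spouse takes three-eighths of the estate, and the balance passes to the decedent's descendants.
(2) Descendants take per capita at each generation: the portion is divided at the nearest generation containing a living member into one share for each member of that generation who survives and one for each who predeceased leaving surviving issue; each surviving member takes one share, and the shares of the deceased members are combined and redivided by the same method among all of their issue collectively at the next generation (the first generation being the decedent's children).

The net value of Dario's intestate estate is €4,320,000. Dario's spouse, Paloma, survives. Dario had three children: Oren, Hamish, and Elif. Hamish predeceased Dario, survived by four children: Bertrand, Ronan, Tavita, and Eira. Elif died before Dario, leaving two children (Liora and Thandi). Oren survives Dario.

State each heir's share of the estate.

Paloma: €1,620,000; Oren: €900,000; Bertrand: €300,000; Ronan: €300,000; Tavita: €300,000; Eira: €300,000; Liora: €300,000; Thandi: €300,000

Paloma takes three-eighths of €4,320,000 = €1,620,000. The remaining €2,700,000 passes to the descendants.
The descendants' portion (€2,700,000) is divided at the children's generation into 3 shares of €900,000. Oren takes €900,000. The 2 shares of the deceased (Hamish and Elif) are combined into a pool of €1,800,000.
That pool (€1,800,000) is divided at the grandchildren's generation equally among Bertrand, Ronan, Tavita, Eira, Liora, and Thandi: €300,000 each.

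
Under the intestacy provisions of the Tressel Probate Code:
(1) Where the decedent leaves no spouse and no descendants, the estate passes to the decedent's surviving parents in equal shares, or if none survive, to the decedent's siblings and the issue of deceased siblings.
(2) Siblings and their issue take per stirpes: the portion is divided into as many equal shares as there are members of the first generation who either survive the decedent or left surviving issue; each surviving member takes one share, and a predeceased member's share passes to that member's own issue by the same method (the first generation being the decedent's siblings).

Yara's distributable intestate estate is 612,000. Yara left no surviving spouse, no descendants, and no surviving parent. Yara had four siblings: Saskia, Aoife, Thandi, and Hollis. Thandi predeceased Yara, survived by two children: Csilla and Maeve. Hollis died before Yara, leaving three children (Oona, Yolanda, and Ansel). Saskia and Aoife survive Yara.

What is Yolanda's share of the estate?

Yolanda receives 51,000.

The entire 612,000 passes to the siblings and their issue.
That amount (612,000) is divided into 4 shares of 153,000: Saskia and Aoife each take 153,000; Thandi's 153,000 share passes to Thandi's issue; Hollis's 153,000 share passes to Hollis's issue.
Thandi's share (153,000) is divided into 2 shares of 76,500: Csilla and Maeve each take 76,500.
Hollis's share (153,000) is divided into 3 shares of 51,000: Oona, Yolanda, and Ansel each take 51,000.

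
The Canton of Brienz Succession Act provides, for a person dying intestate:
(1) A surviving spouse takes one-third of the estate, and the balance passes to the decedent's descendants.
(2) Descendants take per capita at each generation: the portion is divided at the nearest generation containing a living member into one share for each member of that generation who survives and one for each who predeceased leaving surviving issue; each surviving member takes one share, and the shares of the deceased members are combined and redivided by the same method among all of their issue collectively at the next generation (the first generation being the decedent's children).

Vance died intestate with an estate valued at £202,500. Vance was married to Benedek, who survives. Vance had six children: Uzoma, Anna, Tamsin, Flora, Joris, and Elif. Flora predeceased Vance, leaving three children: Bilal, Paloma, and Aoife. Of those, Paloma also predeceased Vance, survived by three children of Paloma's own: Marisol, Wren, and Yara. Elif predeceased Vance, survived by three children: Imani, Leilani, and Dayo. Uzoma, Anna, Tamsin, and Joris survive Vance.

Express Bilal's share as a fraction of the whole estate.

Benedek takes one-third of £202,500 = £67,500. The remaining £135,000 passes to the descendants.
The descendants' portion (£135,000) is divided at the children's generation into 6 shares of £22,500. Uzoma, Anna, Tamsin, and Joris each take £22,500. The 2 shares of the deceased (Flora and Elif) are combined into a pool of £45,000.
That pool (£45,000) is divided at the grandchildren's generation into 6 shares of £7,500. Bilal, Aoife, Imani, Leilani, and Dayo each take £7,500. The remaining share for the deceased Paloma (£7,500) is carried to the next generation.
That pool (£7,500) is divided at the great-grandchildren's generation equally among Marisol, Wren, and Yara: £2,500 each.

Bilal receives 1/27 of the estate.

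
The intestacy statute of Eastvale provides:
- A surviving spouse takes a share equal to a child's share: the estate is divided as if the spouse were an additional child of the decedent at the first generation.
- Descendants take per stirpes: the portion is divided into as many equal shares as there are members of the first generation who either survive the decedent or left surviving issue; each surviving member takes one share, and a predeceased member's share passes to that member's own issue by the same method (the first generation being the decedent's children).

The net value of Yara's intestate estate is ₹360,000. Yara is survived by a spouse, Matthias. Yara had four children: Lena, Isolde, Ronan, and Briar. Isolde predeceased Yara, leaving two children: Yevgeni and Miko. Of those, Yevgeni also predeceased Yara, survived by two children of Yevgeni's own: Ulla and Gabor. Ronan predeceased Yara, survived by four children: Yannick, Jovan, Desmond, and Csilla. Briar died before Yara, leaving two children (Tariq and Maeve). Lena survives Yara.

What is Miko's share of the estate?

The spouse counts as an additional share at the children's level, so there are 5 primary shares of ₹72,000. Matthias takes one such share (₹72,000).
The children's combined portion (₹288,000) is divided into 4 shares of ₹72,000: Lena takes ₹72,000; Isolde's ₹72,000 share passes to Isolde's issue; Ronan's ₹72,000 share passes to Ronan's issue; Briar's ₹72,000 share passes to Briar's issue.
Isolde's share (₹72,000) is divided into 2 shares of ₹36,000: Miko takes ₹36,000; Yevgeni's ₹36,000 share passes to Yevgeni's issue.
Yevgeni's share (₹36,000) is divided into 2 shares of ₹18,000: Ulla and Gabor each take ₹18,000.
Ronan's share (₹72,000) is divided into 4 shares of ₹18,000: Yannick, Jovan, Desmond, and Csilla each take ₹18,000.
Briar's share (₹72,000) is divided into 2 shares of ₹36,000: Tariq and Maeve each take ₹36,000.

Miko receives ₹36,000.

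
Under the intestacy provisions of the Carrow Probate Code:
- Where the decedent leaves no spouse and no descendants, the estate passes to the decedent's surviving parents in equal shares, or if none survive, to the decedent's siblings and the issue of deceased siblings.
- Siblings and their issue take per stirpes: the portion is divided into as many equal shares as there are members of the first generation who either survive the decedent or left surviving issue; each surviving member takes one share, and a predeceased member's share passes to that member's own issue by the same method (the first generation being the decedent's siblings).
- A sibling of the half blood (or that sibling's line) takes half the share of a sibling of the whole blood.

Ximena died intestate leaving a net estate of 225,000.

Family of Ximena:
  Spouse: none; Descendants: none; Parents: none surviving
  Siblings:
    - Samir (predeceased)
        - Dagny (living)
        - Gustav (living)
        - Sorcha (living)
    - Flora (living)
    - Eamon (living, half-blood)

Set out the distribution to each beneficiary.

The entire 225,000 passes to the siblings and their issue.
Counting each half-blood sibling's line as half a unit, there are 5/2 units in 225,000, so one unit is 90,000. Whole-blood lines (Samir and Flora) take 90,000 each; half-blood lines (Eamon) take 45,000 each.
Samir's share (90,000) is divided into 3 shares of 30,000: Dagny, Gustav, and Sorcha each take 30,000.

Dagny: 30,000; Gustav: 30,000; Sorcha: 30,000; Flora: 90,000; Eamon: 45,000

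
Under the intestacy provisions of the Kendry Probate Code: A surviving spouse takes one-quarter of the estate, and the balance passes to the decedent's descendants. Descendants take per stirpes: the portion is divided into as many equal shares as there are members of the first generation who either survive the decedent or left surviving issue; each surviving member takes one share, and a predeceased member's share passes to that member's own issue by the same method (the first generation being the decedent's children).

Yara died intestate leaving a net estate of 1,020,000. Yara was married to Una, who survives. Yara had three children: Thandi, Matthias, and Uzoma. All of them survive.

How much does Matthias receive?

Una takes one-quarter of 1,020,000 = 255,000. The remaining 765,000 passes to the descendants.
The descendants' portion (765,000) is divided into 3 shares of 255,000: Thandi, Matthias, and Uzoma each take 255,000.

Matthias receives 255,000.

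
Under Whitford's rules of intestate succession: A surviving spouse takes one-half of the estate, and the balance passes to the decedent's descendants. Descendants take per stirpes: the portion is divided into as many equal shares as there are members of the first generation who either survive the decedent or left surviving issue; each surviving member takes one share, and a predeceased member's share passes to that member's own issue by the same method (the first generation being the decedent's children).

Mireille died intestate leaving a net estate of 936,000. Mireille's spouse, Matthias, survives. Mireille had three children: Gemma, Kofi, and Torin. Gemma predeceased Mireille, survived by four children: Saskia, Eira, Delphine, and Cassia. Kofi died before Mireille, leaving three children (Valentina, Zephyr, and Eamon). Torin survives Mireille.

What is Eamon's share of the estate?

Eamon receives 52,000.

Matthias takes one-half of 936,000 = 468,000. The remaining 468,000 passes to the descendants.
The descendants' portion (468,000) is divided into 3 shares of 156,000: Torin takes 156,000; Gemma's 156,000 share passes to Gemma's issue; Kofi's 156,000 share passes to Kofi's issue.
Gemma's share (156,000) is divided into 4 shares of 39,000: Saskia, Eira, Delphine, and Cassia each take 39,000.
Kofi's share (156,000) is divided into 3 shares of 52,000: Valentina, Zephyr, and Eamon each take 52,000.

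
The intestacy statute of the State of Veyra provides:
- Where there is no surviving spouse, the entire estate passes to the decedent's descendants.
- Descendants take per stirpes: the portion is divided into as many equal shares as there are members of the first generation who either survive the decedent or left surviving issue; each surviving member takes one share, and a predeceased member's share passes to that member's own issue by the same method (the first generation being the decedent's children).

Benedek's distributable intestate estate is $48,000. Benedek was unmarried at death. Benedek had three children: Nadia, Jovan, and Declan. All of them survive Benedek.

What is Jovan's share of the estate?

The entire $48,000 passes to the descendants.
That amount ($48,000) is divided into 3 shares of $16,000: Nadia, Jovan, and Declan each take $16,000.

Jovan receives $16,000.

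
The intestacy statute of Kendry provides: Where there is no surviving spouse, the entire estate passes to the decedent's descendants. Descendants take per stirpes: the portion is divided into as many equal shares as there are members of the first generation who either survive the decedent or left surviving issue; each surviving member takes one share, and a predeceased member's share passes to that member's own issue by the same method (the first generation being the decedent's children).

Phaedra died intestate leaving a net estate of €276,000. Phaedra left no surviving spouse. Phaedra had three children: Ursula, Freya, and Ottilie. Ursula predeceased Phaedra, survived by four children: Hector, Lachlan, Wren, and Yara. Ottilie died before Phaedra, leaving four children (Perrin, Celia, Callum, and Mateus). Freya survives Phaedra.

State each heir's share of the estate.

The entire €276,000 passes to the descendants.
That amount (€276,000) is divided into 3 shares of €92,000: Freya takes €92,000; Ursula's €92,000 share passes to Ursula's issue; Ottilie's €92,000 share passes to Ottilie's issue.
Ursula's share (€92,000) is divided into 4 shares of €23,000: Hector, Lachlan, Wren, and Yara each take €23,000.
Ottilie's share (€92,000) is divided into 4 shares of €23,000: Perrin, Celia, Callum, and Mateus each take €23,000.

Hector: €23,000; Lachlan: €23,000; Wren: €23,000; Yara: €23,000; Freya: €92,000; Perrin: €23,000; Celia: €23,000; Callum: €23,000; Mateus: €23,000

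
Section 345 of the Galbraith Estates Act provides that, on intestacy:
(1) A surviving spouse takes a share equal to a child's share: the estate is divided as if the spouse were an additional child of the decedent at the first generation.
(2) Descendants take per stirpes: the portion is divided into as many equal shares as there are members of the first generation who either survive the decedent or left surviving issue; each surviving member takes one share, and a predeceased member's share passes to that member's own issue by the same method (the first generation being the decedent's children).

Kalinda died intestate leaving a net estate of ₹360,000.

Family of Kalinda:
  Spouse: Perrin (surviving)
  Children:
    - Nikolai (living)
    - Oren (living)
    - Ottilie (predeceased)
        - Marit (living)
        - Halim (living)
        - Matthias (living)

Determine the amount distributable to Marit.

Marit receives ₹30,000.

The spouse counts as an additional share at the children's level, so there are 4 primary shares of ₹90,000. Perrin takes one such share (₹90,000).
The children's combined portion (₹270,000) is divided into 3 shares of ₹90,000: Nikolai and Oren each take ₹90,000; Ottilie's ₹90,000 share passes to Ottilie's issue.
Ottilie's share (₹90,000) is divided into 3 shares of ₹30,000: Marit, Halim, and Matthias each take ₹30,000.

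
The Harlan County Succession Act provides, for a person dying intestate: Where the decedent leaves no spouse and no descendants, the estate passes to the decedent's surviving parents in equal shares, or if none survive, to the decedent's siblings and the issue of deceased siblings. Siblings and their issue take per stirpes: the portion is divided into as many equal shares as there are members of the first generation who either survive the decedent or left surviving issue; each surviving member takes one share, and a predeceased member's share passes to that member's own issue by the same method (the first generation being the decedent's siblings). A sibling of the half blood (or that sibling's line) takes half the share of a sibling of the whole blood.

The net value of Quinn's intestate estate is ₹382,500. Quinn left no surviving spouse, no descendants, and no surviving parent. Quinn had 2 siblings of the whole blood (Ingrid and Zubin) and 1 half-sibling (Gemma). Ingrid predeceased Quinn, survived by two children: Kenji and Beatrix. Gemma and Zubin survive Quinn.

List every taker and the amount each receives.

The entire ₹382,500 passes to the siblings and their issue.
Counting each half-blood sibling's line as half a unit, there are 5/2 units in ₹382,500, so one unit is ₹153,000. Whole-blood lines (Ingrid and Zubin) take ₹153,000 each; half-blood lines (Gemma) take ₹76,500 each.
Ingrid's share (₹153,000) is divided into 2 shares of ₹76,500: Kenji and Beatrix each take ₹76,500.

Kenji: ₹76,500; Beatrix: ₹76,500; Gemma: ₹76,500; Zubin: ₹153,000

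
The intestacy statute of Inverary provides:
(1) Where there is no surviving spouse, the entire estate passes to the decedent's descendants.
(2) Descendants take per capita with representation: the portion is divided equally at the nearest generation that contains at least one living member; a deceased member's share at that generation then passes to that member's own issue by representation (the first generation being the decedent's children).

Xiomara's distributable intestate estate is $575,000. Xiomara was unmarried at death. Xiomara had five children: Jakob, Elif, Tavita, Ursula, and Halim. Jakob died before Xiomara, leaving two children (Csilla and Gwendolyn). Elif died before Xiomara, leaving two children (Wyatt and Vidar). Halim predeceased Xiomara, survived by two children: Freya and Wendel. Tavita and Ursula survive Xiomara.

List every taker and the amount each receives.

The entire $575,000 passes to the descendants.
That amount ($575,000) is divided into 5 shares of $115,000: Tavita and Ursula each take $115,000; Jakob's $115,000 share passes to Jakob's issue; Elif's $115,000 share passes to Elif's issue; Halim's $115,000 share passes to Halim's issue.
Jakob's share ($115,000) is divided into 2 shares of $57,500: Csilla and Gwendolyn each take $57,500.
Elif's share ($115,000) is divided into 2 shares of $57,500: Wyatt and Vidar each take $57,500.
Halim's share ($115,000) is divided into 2 shares of $57,500: Freya and Wendel each take $57,500.

Csilla: $57,500; Gwendolyn: $57,500; Wyatt: $57,500; Vidar: $57,500; Tavita: $115,000; Ursula: $115,000; Freya: $57,500; Wendel: $57,500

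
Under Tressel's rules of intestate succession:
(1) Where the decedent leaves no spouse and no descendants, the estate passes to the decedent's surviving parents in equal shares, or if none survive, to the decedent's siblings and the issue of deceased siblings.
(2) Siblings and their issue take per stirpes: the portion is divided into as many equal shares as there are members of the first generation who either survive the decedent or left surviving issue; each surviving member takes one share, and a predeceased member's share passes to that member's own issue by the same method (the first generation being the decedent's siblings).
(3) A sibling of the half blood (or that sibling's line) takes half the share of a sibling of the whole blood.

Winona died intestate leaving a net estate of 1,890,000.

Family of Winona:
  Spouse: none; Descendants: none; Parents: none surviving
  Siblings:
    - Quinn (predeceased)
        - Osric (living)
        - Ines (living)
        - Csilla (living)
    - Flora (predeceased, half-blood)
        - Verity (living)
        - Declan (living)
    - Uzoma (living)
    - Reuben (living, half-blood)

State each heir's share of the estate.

Osric: 210,000; Ines: 210,000; Csilla: 210,000; Verity: 157,500; Declan: 157,500; Uzoma: 630,000; Reuben: 315,000

The entire 1,890,000 passes to the siblings and their issue.
Counting each half-blood sibling's line as half a unit, there are 3 units in 1,890,000, so one unit is 630,000. Whole-blood lines (Quinn and Uzoma) take 630,000 each; half-blood lines (Flora and Reuben) take 315,000 each.
Quinn's share (630,000) is divided into 3 shares of 210,000: Osric, Ines, and Csilla each take 210,000.
Flora's share (315,000) is divided into 2 shares of 157,500: Verity and Declan each take 157,500.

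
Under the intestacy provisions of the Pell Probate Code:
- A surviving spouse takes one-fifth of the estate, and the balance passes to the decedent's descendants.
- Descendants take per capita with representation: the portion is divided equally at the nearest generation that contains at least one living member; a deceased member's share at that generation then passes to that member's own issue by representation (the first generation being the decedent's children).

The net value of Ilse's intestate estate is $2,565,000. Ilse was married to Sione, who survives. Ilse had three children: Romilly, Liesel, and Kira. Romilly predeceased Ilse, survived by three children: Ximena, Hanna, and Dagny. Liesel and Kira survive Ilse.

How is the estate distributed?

Sione takes one-fifth of $2,565,000 = $513,000. The remaining $2,052,000 passes to the descendants.
The descendants' portion ($2,052,000) is divided into 3 shares of $684,000: Liesel and Kira each take $684,000; Romilly's $684,000 share passes to Romilly's issue.
Romilly's share ($684,000) is divided into 3 shares of $228,000: Ximena, Hanna, and Dagny each take $228,000.

Sione: $513,000; Ximena: $228,000; Hanna: $228,000; Dagny: $228,000; Liesel: $684,000; Kira: $684,000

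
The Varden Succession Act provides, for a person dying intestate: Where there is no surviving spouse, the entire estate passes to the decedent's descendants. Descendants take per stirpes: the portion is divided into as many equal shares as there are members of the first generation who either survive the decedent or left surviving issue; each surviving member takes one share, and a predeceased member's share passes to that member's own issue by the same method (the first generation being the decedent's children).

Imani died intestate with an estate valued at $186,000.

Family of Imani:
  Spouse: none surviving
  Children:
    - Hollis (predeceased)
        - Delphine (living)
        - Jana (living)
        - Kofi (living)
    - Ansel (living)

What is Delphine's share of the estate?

Delphine receives $31,000.

The entire $186,000 passes to the descendants.
That amount ($186,000) is divided into 2 shares of $93,000: Ansel takes $93,000; Hollis's $93,000 share passes to Hollis's issue.
Hollis's share ($93,000) is divided into 3 shares of $31,000: Delphine, Jana, and Kofi each take $31,000.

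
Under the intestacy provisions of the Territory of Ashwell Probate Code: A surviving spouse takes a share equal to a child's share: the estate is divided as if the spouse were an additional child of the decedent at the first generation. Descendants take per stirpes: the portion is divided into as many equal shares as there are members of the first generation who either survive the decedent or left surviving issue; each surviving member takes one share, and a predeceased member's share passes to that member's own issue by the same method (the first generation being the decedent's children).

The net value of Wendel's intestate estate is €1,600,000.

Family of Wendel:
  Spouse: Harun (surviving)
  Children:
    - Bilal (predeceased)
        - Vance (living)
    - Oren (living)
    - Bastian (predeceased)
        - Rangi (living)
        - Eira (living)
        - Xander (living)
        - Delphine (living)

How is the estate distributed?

The spouse counts as an additional share at the children's level, so there are 4 primary shares of €400,000. Harun takes one such share (€400,000).
The children's combined portion (€1,200,000) is divided into 3 shares of €400,000: Oren takes €400,000; Bilal's €400,000 share passes to Bilal's issue; Bastian's €400,000 share passes to Bastian's issue.
Bilal's share (€400,000) passes entirely to Vance.
Bastian's share (€400,000) is divided into 4 shares of €100,000: Rangi, Eira, Xander, and Delphine each take €100,000.

Harun: €400,000; Vance: €400,000; Oren: €400,000; Rangi: €100,000; Eira: €100,000; Xander: €100,000; Delphine: €100,000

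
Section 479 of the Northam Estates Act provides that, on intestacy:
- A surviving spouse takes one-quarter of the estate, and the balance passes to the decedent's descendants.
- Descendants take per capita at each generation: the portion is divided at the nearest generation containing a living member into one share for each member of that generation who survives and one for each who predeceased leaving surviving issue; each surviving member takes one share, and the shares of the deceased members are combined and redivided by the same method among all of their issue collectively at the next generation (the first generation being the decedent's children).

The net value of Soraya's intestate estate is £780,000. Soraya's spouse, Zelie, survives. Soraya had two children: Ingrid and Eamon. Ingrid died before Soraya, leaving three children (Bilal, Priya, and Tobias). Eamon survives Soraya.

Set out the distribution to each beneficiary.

Zelie takes one-quarter of £780,000 = £195,000. The remaining £585,000 passes to the descendants.
The descendants' portion (£585,000) is divided at the children's generation into 2 shares of £292,500. Eamon takes £292,500. The remaining share for the deceased Ingrid (£292,500) is carried to the next generation.
That pool (£292,500) is divided at the grandchildren's generation equally among Bilal, Priya, and Tobias: £97,500 each.

Zelie: £195,000; Bilal: £97,500; Priya: £97,500; Tobias: £97,500; Eamon: £292,500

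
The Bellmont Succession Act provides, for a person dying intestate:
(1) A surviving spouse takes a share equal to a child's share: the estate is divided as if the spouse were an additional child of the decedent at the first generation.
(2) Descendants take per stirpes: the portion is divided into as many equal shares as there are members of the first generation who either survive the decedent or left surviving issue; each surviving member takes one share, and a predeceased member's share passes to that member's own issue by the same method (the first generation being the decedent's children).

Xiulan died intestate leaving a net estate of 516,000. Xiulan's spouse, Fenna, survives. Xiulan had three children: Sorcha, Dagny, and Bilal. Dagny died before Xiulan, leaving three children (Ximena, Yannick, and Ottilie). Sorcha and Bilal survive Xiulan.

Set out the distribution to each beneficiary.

The spouse counts as an additional share at the children's level, so there are 4 primary shares of 129,000. Fenna takes one such share (129,000).
The children's combined portion (387,000) is divided into 3 shares of 129,000: Sorcha and Bilal each take 129,000; Dagny's 129,000 share passes to Dagny's issue.
Dagny's share (129,000) is divided into 3 shares of 43,000: Ximena, Yannick, and Ottilie each take 43,000.

Fenna: 129,000; Sorcha: 129,000; Ximena: 43,000; Yannick: 43,000; Ottilie: 43,000; Bilal: 129,000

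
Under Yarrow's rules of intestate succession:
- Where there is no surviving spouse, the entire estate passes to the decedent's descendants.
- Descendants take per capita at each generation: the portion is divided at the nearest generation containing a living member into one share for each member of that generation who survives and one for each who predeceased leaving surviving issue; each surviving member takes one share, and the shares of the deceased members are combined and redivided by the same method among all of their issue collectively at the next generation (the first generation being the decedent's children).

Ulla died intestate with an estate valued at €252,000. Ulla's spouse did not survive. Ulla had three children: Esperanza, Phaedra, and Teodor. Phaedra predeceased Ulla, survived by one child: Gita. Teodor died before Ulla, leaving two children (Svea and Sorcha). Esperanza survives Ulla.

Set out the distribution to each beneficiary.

Esperanza: €84,000; Gita: €56,000; Svea: €56,000; Sorcha: €56,000

The entire €252,000 passes to the descendants.
That amount (€252,000) is divided at the children's generation into 3 shares of €84,000. Esperanza takes €84,000. The 2 shares of the deceased (Phaedra and Teodor) are combined into a pool of €168,000.
That pool (€168,000) is divided at the grandchildren's generation equally among Gita, Svea, and Sorcha: €56,000 each.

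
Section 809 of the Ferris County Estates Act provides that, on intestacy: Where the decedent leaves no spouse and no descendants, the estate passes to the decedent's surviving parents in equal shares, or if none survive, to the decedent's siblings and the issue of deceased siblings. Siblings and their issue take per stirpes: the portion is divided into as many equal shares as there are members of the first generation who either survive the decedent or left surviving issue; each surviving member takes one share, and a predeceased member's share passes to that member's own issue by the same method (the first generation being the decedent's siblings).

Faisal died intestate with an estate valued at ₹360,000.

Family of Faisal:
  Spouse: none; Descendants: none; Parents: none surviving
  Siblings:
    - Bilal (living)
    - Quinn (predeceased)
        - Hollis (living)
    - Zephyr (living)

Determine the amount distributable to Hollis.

The entire ₹360,000 passes to the siblings and their issue.
That amount (₹360,000) is divided into 3 shares of ₹120,000: Bilal and Zephyr each take ₹120,000; Quinn's ₹120,000 share passes to Quinn's issue.
Quinn's share (₹120,000) passes entirely to Hollis.

Hollis receives ₹120,000.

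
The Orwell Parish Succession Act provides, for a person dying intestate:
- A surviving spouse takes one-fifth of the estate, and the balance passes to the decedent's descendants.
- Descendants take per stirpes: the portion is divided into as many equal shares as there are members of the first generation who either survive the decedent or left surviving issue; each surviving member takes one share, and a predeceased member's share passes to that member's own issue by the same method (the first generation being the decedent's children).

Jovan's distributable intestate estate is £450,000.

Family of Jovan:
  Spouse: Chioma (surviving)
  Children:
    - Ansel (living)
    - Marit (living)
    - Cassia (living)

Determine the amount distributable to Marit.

Chioma takes one-fifth of £450,000 = £90,000. The remaining £360,000 passes to the descendants.
The descendants' portion (£360,000) is divided into 3 shares of £120,000: Ansel, Marit, and Cassia each take £120,000.

Marit receives £120,000.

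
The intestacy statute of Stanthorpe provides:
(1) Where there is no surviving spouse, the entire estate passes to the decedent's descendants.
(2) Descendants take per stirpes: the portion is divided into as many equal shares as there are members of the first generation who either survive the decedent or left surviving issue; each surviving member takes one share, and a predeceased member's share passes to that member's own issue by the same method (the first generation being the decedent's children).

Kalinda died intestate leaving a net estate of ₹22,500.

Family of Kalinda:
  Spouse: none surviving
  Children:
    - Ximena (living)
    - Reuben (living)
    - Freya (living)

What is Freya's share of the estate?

Freya receives ₹7,500.

The entire ₹22,500 passes to the descendants.
That amount (₹22,500) is divided into 3 shares of ₹7,500: Ximena, Reuben, and Freya each take ₹7,500.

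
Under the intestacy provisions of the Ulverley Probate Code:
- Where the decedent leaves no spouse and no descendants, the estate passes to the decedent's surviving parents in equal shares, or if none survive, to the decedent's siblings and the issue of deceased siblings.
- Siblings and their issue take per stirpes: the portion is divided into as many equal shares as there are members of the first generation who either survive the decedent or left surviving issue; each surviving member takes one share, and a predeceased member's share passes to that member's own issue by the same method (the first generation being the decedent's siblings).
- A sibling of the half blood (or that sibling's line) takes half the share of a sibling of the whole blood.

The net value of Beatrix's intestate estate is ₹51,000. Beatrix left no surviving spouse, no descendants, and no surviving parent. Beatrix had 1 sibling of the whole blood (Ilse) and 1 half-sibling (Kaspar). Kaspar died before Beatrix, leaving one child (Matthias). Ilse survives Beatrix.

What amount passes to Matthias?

The entire ₹51,000 passes to the siblings and their issue.
Counting each half-blood sibling's line as half a unit, there are 3/2 units in ₹51,000, so one unit is ₹34,000. Whole-blood lines (Ilse) take ₹34,000 each; half-blood lines (Kaspar) take ₹17,000 each.
Kaspar's share (₹17,000) passes entirely to Matthias.

Matthias receives ₹17,000.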